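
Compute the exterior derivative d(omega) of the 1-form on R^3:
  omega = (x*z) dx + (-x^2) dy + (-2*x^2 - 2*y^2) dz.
d(omega) = (-2*x) dx ∧ dy + (-5*x) dx ∧ dz + (-4*y) dy ∧ dz

For a 1-form omega = sum_i f_i dx_i, the exterior derivative is
  d(omega) = sum_{i < j} (∂f_j/∂x_i - ∂f_i/∂x_j) dx_i ∧ dx_j.
  coefficient of dx ∧ dy: ∂f_2/∂x - ∂f_1/∂y = ∂(-x^2)/∂x - ∂(x*z)/∂y = -2*x
  coefficient of dx ∧ dz: ∂f_3/∂x - ∂f_1/∂z = ∂(-2*x^2 - 2*y^2)/∂x - ∂(x*z)/∂z = -5*x
  coefficient of dy ∧ dz: ∂f_3/∂y - ∂f_2/∂z = ∂(-2*x^2 - 2*y^2)/∂y - ∂(-x^2)/∂z = -4*y
Assembling: d(omega) = (-2*x) dx ∧ dy + (-5*x) dx ∧ dz + (-4*y) dy ∧ dz.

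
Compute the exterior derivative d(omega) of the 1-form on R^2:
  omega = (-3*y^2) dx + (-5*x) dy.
d(omega) = (6*y - 5) dx ∧ dy

For a 1-form omega = sum_i f_i dx_i, the exterior derivative is
  d(omega) = sum_{i < j} (∂f_j/∂x_i - ∂f_i/∂x_j) dx_i ∧ dx_j.
  coefficient of dx ∧ dy: ∂f_2/∂x - ∂f_1/∂y = ∂(-5*x)/∂x - ∂(-3*y^2)/∂y = 6*y - 5
Assembling: d(omega) = (6*y - 5) dx ∧ dy.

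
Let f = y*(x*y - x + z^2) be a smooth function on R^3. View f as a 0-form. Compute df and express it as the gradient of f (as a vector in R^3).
df = (y*(y - 1)) dx + (2*x*y - x + z^2) dy + (2*y*z) dz; grad f = (y*(y - 1), 2*x*y - x + z^2, 2*y*z)

For a 0-form f, d f = (∂f/∂x) dx + (∂f/∂y) dy + (∂f/∂z) dz. The components of the vector representation are exactly the entries of grad f in Cartesian coordinates:
  ∂f/∂x = y*(y - 1)
  ∂f/∂y = 2*x*y - x + z^2
  ∂f/∂z = 2*y*z.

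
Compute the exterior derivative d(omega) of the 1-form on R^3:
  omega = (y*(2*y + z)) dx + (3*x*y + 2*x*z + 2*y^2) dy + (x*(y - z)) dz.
d(omega) = (-y + z) dx ∧ dy + (-z) dx ∧ dz + (-x) dy ∧ dz

For a 1-form omega = sum_i f_i dx_i, the exterior derivative is
  d(omega) = sum_{i < j} (∂f_j/∂x_i - ∂f_i/∂x_j) dx_i ∧ dx_j.
  coefficient of dx ∧ dy: ∂f_2/∂x - ∂f_1/∂y = ∂(3*x*y + 2*x*z + 2*y^2)/∂x - ∂(y*(2*y + z))/∂y = -y + z
  coefficient of dx ∧ dz: ∂f_3/∂x - ∂f_1/∂z = ∂(x*(y - z))/∂x - ∂(y*(2*y + z))/∂z = -z
  coefficient of dy ∧ dz: ∂f_3/∂y - ∂f_2/∂z = ∂(x*(y - z))/∂y - ∂(3*x*y + 2*x*z + 2*y^2)/∂z = -x
Assembling: d(omega) = (-y + z) dx ∧ dy + (-z) dx ∧ dz + (-x) dy ∧ dz.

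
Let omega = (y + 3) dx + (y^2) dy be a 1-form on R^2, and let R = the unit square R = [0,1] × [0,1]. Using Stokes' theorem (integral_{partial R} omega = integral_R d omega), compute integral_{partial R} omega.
integral_(partial R) omega = -1

Stokes: integral_partial_R omega = integral_R d omega with d omega = (∂Q/∂x - ∂P/∂y) dx ∧ dy.
  ∂Q/∂x = 0
  ∂P/∂y = 1
  integrand = ∂Q/∂x - ∂P/∂y = -1.
Integrating over R: integral_0^1 integral_0^1 (-1) dx dy = -1.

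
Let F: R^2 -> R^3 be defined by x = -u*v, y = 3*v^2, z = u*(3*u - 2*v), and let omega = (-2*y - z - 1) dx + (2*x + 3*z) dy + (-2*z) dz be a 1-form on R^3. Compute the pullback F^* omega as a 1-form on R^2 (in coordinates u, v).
F^* omega = (-36*u^3 + 39*u^2*v - 10*u*v^2 + 6*v^3 + v) du + (u*(15*u^2 + 44*u*v - 42*v^2 + 1)) dv

Using F^*(f dg) = (f ∘ F) d(g ∘ F), substitute each coordinate x_i by F_i(u, v) in f_i, and replace dx_i by d F_i = (∂F_i/∂u) du + (∂F_i/∂v) dv.
  For the x component: f_1(F) = -3*u^2 + 2*u*v - 6*v^2 - 1; d F_1 = (-v) du + (-u) dv
  For the y component: f_2(F) = u*(9*u - 8*v); d F_2 = (0) du + (6*v) dv
  For the z component: f_3(F) = 2*u*(-3*u + 2*v); d F_3 = (6*u - 2*v) du + (-2*u) dv
Combining and collecting du, dv coefficients:
  coeff of du: -36*u^3 + 39*u^2*v - 10*u*v^2 + 6*v^3 + v
  coeff of dv: u*(15*u^2 + 44*u*v - 42*v^2 + 1)
F^* omega = (-36*u^3 + 39*u^2*v - 10*u*v^2 + 6*v^3 + v) du + (u*(15*u^2 + 44*u*v - 42*v^2 + 1)) dv.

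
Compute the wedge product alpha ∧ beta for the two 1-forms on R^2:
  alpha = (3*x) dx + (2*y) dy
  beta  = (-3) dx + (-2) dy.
alpha ∧ beta = (-6*x + 6*y) dx ∧ dy

Distribute the wedge, using dx_i ∧ dx_j = -dx_j ∧ dx_i and dx_i ∧ dx_i = 0. For each pair (i, j) with i < j, the coefficient of dx_i ∧ dx_j in alpha ∧ beta is (alpha_i * beta_j - alpha_j * beta_i). Collecting: alpha ∧ beta = (-6*x + 6*y) dx ∧ dy.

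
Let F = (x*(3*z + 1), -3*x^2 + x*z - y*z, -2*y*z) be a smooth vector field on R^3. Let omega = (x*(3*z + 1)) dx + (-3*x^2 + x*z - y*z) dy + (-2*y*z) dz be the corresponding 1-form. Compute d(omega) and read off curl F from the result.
d(omega) = (-x + y - 2*z) dy ∧ dz + (3*x) dz ∧ dx + (-6*x + z) dx ∧ dy; curl F = (-x + y - 2*z, 3*x, -6*x + z)

d omega = sum_{i<j} (∂f_j/∂x_i - ∂f_i/∂x_j) dx_i ∧ dx_j. Under the identification (dy ∧ dz, dz ∧ dx, dx ∧ dy) ↔ (e_x, e_y, e_z), the coefficients are exactly the components of curl F. Compute:
  ∂R/∂y - ∂Q/∂z = (-2*z) - (x - y) = -x + y - 2*z
  ∂P/∂z - ∂R/∂x = (3*x) - (0) = 3*x
  ∂Q/∂x - ∂P/∂y = (-6*x + z) - (0) = -6*x + z.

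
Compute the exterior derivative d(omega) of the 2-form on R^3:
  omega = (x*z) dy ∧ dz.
d(omega) = (z) dx ∧ dy ∧ dz

For a 2-form omega = sum_{i<j} g_{ij} dx_i ∧ dx_j, the exterior derivative is
  d(omega) = sum_{i<j} d(g_{ij}) ∧ dx_i ∧ dx_j = sum_{i<j, k} (∂g_{ij}/∂x_k) dx_k ∧ dx_i ∧ dx_j.
Expand each term, using dx_k ∧ dx_i ∧ dx_j = sgn(permutation) dx_{(a)} ∧ dx_{(b)} ∧ dx_{(c)} with (a < b < c) sorted:
  d(x*z) includes (∂/∂x)(x*z) dx = (z) dx, which multiplied by dy ∧ dz gives (z) dx ∧ dy ∧ dz
Collecting like 3-forms: d(omega) = (z) dx ∧ dy ∧ dz.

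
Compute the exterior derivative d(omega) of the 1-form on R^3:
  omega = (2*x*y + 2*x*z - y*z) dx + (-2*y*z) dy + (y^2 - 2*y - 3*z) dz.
d(omega) = (-2*x + z) dx ∧ dy + (-2*x + y) dx ∧ dz + (4*y - 2) dy ∧ dz

For a 1-form omega = sum_i f_i dx_i, the exterior derivative is
  d(omega) = sum_{i < j} (∂f_j/∂x_i - ∂f_i/∂x_j) dx_i ∧ dx_j.
  coefficient of dx ∧ dy: ∂f_2/∂x - ∂f_1/∂y = ∂(-2*y*z)/∂x - ∂(2*x*y + 2*x*z - y*z)/∂y = -2*x + z
  coefficient of dx ∧ dz: ∂f_3/∂x - ∂f_1/∂z = ∂(y^2 - 2*y - 3*z)/∂x - ∂(2*x*y + 2*x*z - y*z)/∂z = -2*x + y
  coefficient of dy ∧ dz: ∂f_3/∂y - ∂f_2/∂z = ∂(y^2 - 2*y - 3*z)/∂y - ∂(-2*y*z)/∂z = 4*y - 2
Assembling: d(omega) = (-2*x + z) dx ∧ dy + (-2*x + y) dx ∧ dz + (4*y - 2) dy ∧ dz.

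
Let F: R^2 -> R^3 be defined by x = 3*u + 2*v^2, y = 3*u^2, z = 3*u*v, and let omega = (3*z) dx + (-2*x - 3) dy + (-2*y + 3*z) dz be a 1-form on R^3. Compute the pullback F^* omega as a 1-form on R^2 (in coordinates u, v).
F^* omega = (3*u*(-6*u*v - 12*u + v^2 + 9*v - 6)) du + (9*u*(-2*u^2 + 3*u*v + 4*v^2)) dv

Using F^*(f dg) = (f ∘ F) d(g ∘ F), substitute each coordinate x_i by F_i(u, v) in f_i, and replace dx_i by d F_i = (∂F_i/∂u) du + (∂F_i/∂v) dv.
  For the x component: f_1(F) = 9*u*v; d F_1 = (3) du + (4*v) dv
  For the y component: f_2(F) = -6*u - 4*v^2 - 3; d F_2 = (6*u) du + (0) dv
  For the z component: f_3(F) = 3*u*(-2*u + 3*v); d F_3 = (3*v) du + (3*u) dv
Combining and collecting du, dv coefficients:
  coeff of du: 3*u*(-6*u*v - 12*u + v^2 + 9*v - 6)
  coeff of dv: 9*u*(-2*u^2 + 3*u*v + 4*v^2)
F^* omega = (3*u*(-6*u*v - 12*u + v^2 + 9*v - 6)) du + (9*u*(-2*u^2 + 3*u*v + 4*v^2)) dv.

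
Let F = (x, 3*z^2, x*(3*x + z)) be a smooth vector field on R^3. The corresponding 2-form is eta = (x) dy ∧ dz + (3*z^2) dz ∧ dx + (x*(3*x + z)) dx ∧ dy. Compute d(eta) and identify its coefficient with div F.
d(eta) = (x + 1) dx ∧ dy ∧ dz; div F = x + 1

For a 2-form in R^3 of the form above, applying d gives a 3-form with coefficient ∂P/∂x + ∂Q/∂y + ∂R/∂z:
  ∂P/∂x = 1
  ∂Q/∂y = 0
  ∂R/∂z = x
Sum = x + 1, which is exactly div F.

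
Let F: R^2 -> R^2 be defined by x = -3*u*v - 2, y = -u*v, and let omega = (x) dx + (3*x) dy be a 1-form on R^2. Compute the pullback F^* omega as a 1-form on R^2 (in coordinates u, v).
F^* omega = (6*v*(3*u*v + 2)) du + (6*u*(3*u*v + 2)) dv

Using F^*(f dg) = (f ∘ F) d(g ∘ F), substitute each coordinate x_i by F_i(u, v) in f_i, and replace dx_i by d F_i = (∂F_i/∂u) du + (∂F_i/∂v) dv.
  For the x component: f_1(F) = -3*u*v - 2; d F_1 = (-3*v) du + (-3*u) dv
  For the y component: f_2(F) = -9*u*v - 6; d F_2 = (-v) du + (-u) dv
Combining and collecting du, dv coefficients:
  coeff of du: 6*v*(3*u*v + 2)
  coeff of dv: 6*u*(3*u*v + 2)
F^* omega = (6*v*(3*u*v + 2)) du + (6*u*(3*u*v + 2)) dv.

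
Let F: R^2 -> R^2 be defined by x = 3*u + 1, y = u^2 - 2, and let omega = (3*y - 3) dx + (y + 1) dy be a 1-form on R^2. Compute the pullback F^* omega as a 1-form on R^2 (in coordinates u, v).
F^* omega = (2*u^3 + 9*u^2 - 2*u - 27) du

Using F^*(f dg) = (f ∘ F) d(g ∘ F), substitute each coordinate x_i by F_i(u, v) in f_i, and replace dx_i by d F_i = (∂F_i/∂u) du + (∂F_i/∂v) dv.
  For the x component: f_1(F) = 3*u^2 - 9; d F_1 = (3) du + (0) dv
  For the y component: f_2(F) = u^2 - 1; d F_2 = (2*u) du + (0) dv
Combining and collecting du, dv coefficients:
  coeff of du: 2*u^3 + 9*u^2 - 2*u - 27
  coeff of dv: 0
F^* omega = (2*u^3 + 9*u^2 - 2*u - 27) du.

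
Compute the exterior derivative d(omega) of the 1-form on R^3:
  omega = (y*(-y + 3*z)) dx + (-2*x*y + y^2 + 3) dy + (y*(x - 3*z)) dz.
d(omega) = (-3*z) dx ∧ dy + (-2*y) dx ∧ dz + (x - 3*z) dy ∧ dz

For a 1-form omega = sum_i f_i dx_i, the exterior derivative is
  d(omega) = sum_{i < j} (∂f_j/∂x_i - ∂f_i/∂x_j) dx_i ∧ dx_j.
  coefficient of dx ∧ dy: ∂f_2/∂x - ∂f_1/∂y = ∂(-2*x*y + y^2 + 3)/∂x - ∂(y*(-y + 3*z))/∂y = -3*z
  coefficient of dx ∧ dz: ∂f_3/∂x - ∂f_1/∂z = ∂(y*(x - 3*z))/∂x - ∂(y*(-y + 3*z))/∂z = -2*y
  coefficient of dy ∧ dz: ∂f_3/∂y - ∂f_2/∂z = ∂(y*(x - 3*z))/∂y - ∂(-2*x*y + y^2 + 3)/∂z = x - 3*z
Assembling: d(omega) = (-3*z) dx ∧ dy + (-2*y) dx ∧ dz + (x - 3*z) dy ∧ dz.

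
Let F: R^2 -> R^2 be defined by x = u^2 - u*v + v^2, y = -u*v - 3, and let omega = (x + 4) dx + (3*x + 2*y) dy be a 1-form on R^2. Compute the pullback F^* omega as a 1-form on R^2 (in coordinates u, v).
F^* omega = (2*u^3 - 6*u^2*v + 8*u*v^2 + 8*u - 4*v^3 + 2*v) du + (-4*u^3 + 8*u^2*v - 6*u*v^2 + 2*u + 2*v^3 + 8*v) dv

Using F^*(f dg) = (f ∘ F) d(g ∘ F), substitute each coordinate x_i by F_i(u, v) in f_i, and replace dx_i by d F_i = (∂F_i/∂u) du + (∂F_i/∂v) dv.
  For the x component: f_1(F) = u^2 - u*v + v^2 + 4; d F_1 = (2*u - v) du + (-u + 2*v) dv
  For the y component: f_2(F) = 3*u^2 - 5*u*v + 3*v^2 - 6; d F_2 = (-v) du + (-u) dv
Combining and collecting du, dv coefficients:
  coeff of du: 2*u^3 - 6*u^2*v + 8*u*v^2 + 8*u - 4*v^3 + 2*v
  coeff of dv: -4*u^3 + 8*u^2*v - 6*u*v^2 + 2*u + 2*v^3 + 8*v
F^* omega = (2*u^3 - 6*u^2*v + 8*u*v^2 + 8*u - 4*v^3 + 2*v) du + (-4*u^3 + 8*u^2*v - 6*u*v^2 + 2*u + 2*v^3 + 8*v) dv.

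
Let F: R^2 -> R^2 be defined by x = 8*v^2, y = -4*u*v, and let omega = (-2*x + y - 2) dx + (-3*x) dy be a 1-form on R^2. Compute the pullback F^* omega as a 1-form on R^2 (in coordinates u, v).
F^* omega = (96*v^3) du + (32*v*(u*v - 8*v^2 - 1)) dv

Using F^*(f dg) = (f ∘ F) d(g ∘ F), substitute each coordinate x_i by F_i(u, v) in f_i, and replace dx_i by d F_i = (∂F_i/∂u) du + (∂F_i/∂v) dv.
  For the x component: f_1(F) = -4*u*v - 16*v^2 - 2; d F_1 = (0) du + (16*v) dv
  For the y component: f_2(F) = -24*v^2; d F_2 = (-4*v) du + (-4*u) dv
Combining and collecting du, dv coefficients:
  coeff of du: 96*v^3
  coeff of dv: 32*v*(u*v - 8*v^2 - 1)
F^* omega = (96*v^3) du + (32*v*(u*v - 8*v^2 - 1)) dv.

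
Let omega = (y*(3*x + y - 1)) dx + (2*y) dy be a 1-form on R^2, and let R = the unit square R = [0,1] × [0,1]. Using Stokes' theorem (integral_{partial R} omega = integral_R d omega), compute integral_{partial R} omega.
integral_(partial R) omega = -3/2

Stokes: integral_partial_R omega = integral_R d omega with d omega = (∂Q/∂x - ∂P/∂y) dx ∧ dy.
  ∂Q/∂x = 0
  ∂P/∂y = 3*x + 2*y - 1
  integrand = ∂Q/∂x - ∂P/∂y = -3*x - 2*y + 1.
Integrating over R: integral_0^1 integral_0^1 (-3*x - 2*y + 1) dx dy = -3/2.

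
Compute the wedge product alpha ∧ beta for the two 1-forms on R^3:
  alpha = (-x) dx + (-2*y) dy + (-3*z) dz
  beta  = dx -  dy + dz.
alpha ∧ beta = (x + 2*y) dx ∧ dy + (-x + 3*z) dx ∧ dz + (-2*y - 3*z) dy ∧ dz

Distribute the wedge, using dx_i ∧ dx_j = -dx_j ∧ dx_i and dx_i ∧ dx_i = 0. For each pair (i, j) with i < j, the coefficient of dx_i ∧ dx_j in alpha ∧ beta is (alpha_i * beta_j - alpha_j * beta_i). Collecting: alpha ∧ beta = (x + 2*y) dx ∧ dy + (-x + 3*z) dx ∧ dz + (-2*y - 3*z) dy ∧ dz.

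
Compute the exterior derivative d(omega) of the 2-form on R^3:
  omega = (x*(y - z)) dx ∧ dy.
d(omega) = (-x) dx ∧ dy ∧ dz

For a 2-form omega = sum_{i<j} g_{ij} dx_i ∧ dx_j, the exterior derivative is
  d(omega) = sum_{i<j} d(g_{ij}) ∧ dx_i ∧ dx_j = sum_{i<j, k} (∂g_{ij}/∂x_k) dx_k ∧ dx_i ∧ dx_j.
Expand each term, using dx_k ∧ dx_i ∧ dx_j = sgn(permutation) dx_{(a)} ∧ dx_{(b)} ∧ dx_{(c)} with (a < b < c) sorted:
  d(x*(y - z)) includes (∂/∂z)(x*(y - z)) dz = (-x) dz, which multiplied by dx ∧ dy gives (-x) dx ∧ dy ∧ dz
Collecting like 3-forms: d(omega) = (-x) dx ∧ dy ∧ dz.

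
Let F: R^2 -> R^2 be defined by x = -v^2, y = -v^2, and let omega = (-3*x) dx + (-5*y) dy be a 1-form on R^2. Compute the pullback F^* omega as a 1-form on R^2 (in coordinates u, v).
F^* omega = (-16*v^3) dv

Using F^*(f dg) = (f ∘ F) d(g ∘ F), substitute each coordinate x_i by F_i(u, v) in f_i, and replace dx_i by d F_i = (∂F_i/∂u) du + (∂F_i/∂v) dv.
  For the x component: f_1(F) = 3*v^2; d F_1 = (0) du + (-2*v) dv
  For the y component: f_2(F) = 5*v^2; d F_2 = (0) du + (-2*v) dv
Combining and collecting du, dv coefficients:
  coeff of du: 0
  coeff of dv: -16*v^3
F^* omega = (-16*v^3) dv.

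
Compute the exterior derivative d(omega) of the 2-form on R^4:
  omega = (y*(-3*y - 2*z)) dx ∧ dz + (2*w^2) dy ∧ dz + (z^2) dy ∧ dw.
d(omega) = (6*y + 2*z) dx ∧ dy ∧ dz + (4*w - 2*z) dy ∧ dz ∧ dw

For a 2-form omega = sum_{i<j} g_{ij} dx_i ∧ dx_j, the exterior derivative is
  d(omega) = sum_{i<j} d(g_{ij}) ∧ dx_i ∧ dx_j = sum_{i<j, k} (∂g_{ij}/∂x_k) dx_k ∧ dx_i ∧ dx_j.
Expand each term, using dx_k ∧ dx_i ∧ dx_j = sgn(permutation) dx_{(a)} ∧ dx_{(b)} ∧ dx_{(c)} with (a < b < c) sorted:
  d(y*(-3*y - 2*z)) includes (∂/∂y)(y*(-3*y - 2*z)) dy = (-6*y - 2*z) dy, which multiplied by dx ∧ dz gives (6*y + 2*z) dx ∧ dy ∧ dz
  d(2*w^2) includes (∂/∂w)(2*w^2) dw = (4*w) dw, which multiplied by dy ∧ dz gives (4*w) dy ∧ dz ∧ dw
  d(z^2) includes (∂/∂z)(z^2) dz = (2*z) dz, which multiplied by dy ∧ dw gives (-2*z) dy ∧ dz ∧ dw
Collecting like 3-forms: d(omega) = (6*y + 2*z) dx ∧ dy ∧ dz + (4*w - 2*z) dy ∧ dz ∧ dw.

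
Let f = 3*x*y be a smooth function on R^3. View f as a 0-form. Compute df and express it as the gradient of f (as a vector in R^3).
df = (3*y) dx + (3*x) dy + (0) dz; grad f = (3*y, 3*x, 0)

For a 0-form f, d f = (∂f/∂x) dx + (∂f/∂y) dy + (∂f/∂z) dz. The components of the vector representation are exactly the entries of grad f in Cartesian coordinates:
  ∂f/∂x = 3*y
  ∂f/∂y = 3*x
  ∂f/∂z = 0.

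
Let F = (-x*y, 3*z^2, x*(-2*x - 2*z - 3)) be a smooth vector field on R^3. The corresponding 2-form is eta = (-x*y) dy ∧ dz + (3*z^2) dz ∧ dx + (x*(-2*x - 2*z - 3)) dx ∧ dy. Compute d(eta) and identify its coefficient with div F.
d(eta) = (-2*x - y) dx ∧ dy ∧ dz; div F = -2*x - y

For a 2-form in R^3 of the form above, applying d gives a 3-form with coefficient ∂P/∂x + ∂Q/∂y + ∂R/∂z:
  ∂P/∂x = -y
  ∂Q/∂y = 0
  ∂R/∂z = -2*x
Sum = -2*x - y, which is exactly div F.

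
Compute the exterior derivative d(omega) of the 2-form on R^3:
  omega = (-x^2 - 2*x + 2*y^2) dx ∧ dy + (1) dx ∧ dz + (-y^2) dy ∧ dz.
d(omega) = 0

For a 2-form omega = sum_{i<j} g_{ij} dx_i ∧ dx_j, the exterior derivative is
  d(omega) = sum_{i<j} d(g_{ij}) ∧ dx_i ∧ dx_j = sum_{i<j, k} (∂g_{ij}/∂x_k) dx_k ∧ dx_i ∧ dx_j.
Expand each term, using dx_k ∧ dx_i ∧ dx_j = sgn(permutation) dx_{(a)} ∧ dx_{(b)} ∧ dx_{(c)} with (a < b < c) sorted:

Collecting like 3-forms: d(omega) = 0.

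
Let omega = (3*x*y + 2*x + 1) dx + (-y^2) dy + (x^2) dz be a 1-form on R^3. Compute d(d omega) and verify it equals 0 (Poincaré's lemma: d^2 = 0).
d(d omega) = 0

Step 1: d omega = sum_{i<j} (∂f_j/∂x_i - ∂f_i/∂x_j) dx_i ∧ dx_j:
  coeff of dx ∧ dy: -3*x
  coeff of dx ∧ dz: 2*x
  coeff of dy ∧ dz: 0
Step 2: Apply d again to each 2-form coefficient. The only possible 3-form in R^3 is dx ∧ dy ∧ dz, with coefficient
  ∂(coeff of dy∧dz)/∂x - ∂(coeff of dx∧dz)/∂y + ∂(coeff of dx∧dy)/∂z
  = ∂/∂x (0) - ∂/∂y (2*x) + ∂/∂z (-3*x).
Each of these terms simplifies to sums of mixed partials that cancel in pairs. The result is 0 (by equality of mixed partials for smooth functions — Schwarz / Clairaut).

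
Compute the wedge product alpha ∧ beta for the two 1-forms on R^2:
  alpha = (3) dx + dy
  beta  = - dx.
alpha ∧ beta = (1) dx ∧ dy

Distribute the wedge, using dx_i ∧ dx_j = -dx_j ∧ dx_i and dx_i ∧ dx_i = 0. For each pair (i, j) with i < j, the coefficient of dx_i ∧ dx_j in alpha ∧ beta is (alpha_i * beta_j - alpha_j * beta_i). Collecting: alpha ∧ beta = (1) dx ∧ dy.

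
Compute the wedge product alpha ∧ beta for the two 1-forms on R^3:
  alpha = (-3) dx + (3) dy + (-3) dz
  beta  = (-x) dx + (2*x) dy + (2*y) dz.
alpha ∧ beta = (-3*x) dx ∧ dy + (-3*x - 6*y) dx ∧ dz + (6*x + 6*y) dy ∧ dz

Distribute the wedge, using dx_i ∧ dx_j = -dx_j ∧ dx_i and dx_i ∧ dx_i = 0. For each pair (i, j) with i < j, the coefficient of dx_i ∧ dx_j in alpha ∧ beta is (alpha_i * beta_j - alpha_j * beta_i). Collecting: alpha ∧ beta = (-3*x) dx ∧ dy + (-3*x - 6*y) dx ∧ dz + (6*x + 6*y) dy ∧ dz.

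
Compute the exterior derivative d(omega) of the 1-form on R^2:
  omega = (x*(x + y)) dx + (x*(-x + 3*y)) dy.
d(omega) = (-3*x + 3*y) dx ∧ dy

For a 1-form omega = sum_i f_i dx_i, the exterior derivative is
  d(omega) = sum_{i < j} (∂f_j/∂x_i - ∂f_i/∂x_j) dx_i ∧ dx_j.
  coefficient of dx ∧ dy: ∂f_2/∂x - ∂f_1/∂y = ∂(x*(-x + 3*y))/∂x - ∂(x*(x + y))/∂y = -3*x + 3*y
Assembling: d(omega) = (-3*x + 3*y) dx ∧ dy.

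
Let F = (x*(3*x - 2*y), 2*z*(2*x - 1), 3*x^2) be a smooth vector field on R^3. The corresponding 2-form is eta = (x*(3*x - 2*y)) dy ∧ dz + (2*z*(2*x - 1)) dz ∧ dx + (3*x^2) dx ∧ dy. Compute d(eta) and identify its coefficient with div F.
d(eta) = (6*x - 2*y) dx ∧ dy ∧ dz; div F = 6*x - 2*y

For a 2-form in R^3 of the form above, applying d gives a 3-form with coefficient ∂P/∂x + ∂Q/∂y + ∂R/∂z:
  ∂P/∂x = 6*x - 2*y
  ∂Q/∂y = 0
  ∂R/∂z = 0
Sum = 6*x - 2*y, which is exactly div F.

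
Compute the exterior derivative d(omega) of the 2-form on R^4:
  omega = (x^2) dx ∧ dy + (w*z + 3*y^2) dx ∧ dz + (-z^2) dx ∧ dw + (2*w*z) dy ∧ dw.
d(omega) = (-6*y) dx ∧ dy ∧ dz + (3*z) dx ∧ dz ∧ dw + (-2*w) dy ∧ dz ∧ dw

For a 2-form omega = sum_{i<j} g_{ij} dx_i ∧ dx_j, the exterior derivative is
  d(omega) = sum_{i<j} d(g_{ij}) ∧ dx_i ∧ dx_j = sum_{i<j, k} (∂g_{ij}/∂x_k) dx_k ∧ dx_i ∧ dx_j.
Expand each term, using dx_k ∧ dx_i ∧ dx_j = sgn(permutation) dx_{(a)} ∧ dx_{(b)} ∧ dx_{(c)} with (a < b < c) sorted:
  d(w*z + 3*y^2) includes (∂/∂y)(w*z + 3*y^2) dy = (6*y) dy, which multiplied by dx ∧ dz gives (-6*y) dx ∧ dy ∧ dz
  d(w*z + 3*y^2) includes (∂/∂w)(w*z + 3*y^2) dw = (z) dw, which multiplied by dx ∧ dz gives (z) dx ∧ dz ∧ dw
  d(-z^2) includes (∂/∂z)(-z^2) dz = (-2*z) dz, which multiplied by dx ∧ dw gives (2*z) dx ∧ dz ∧ dw
  d(2*w*z) includes (∂/∂z)(2*w*z) dz = (2*w) dz, which multiplied by dy ∧ dw gives (-2*w) dy ∧ dz ∧ dw
Collecting like 3-forms: d(omega) = (-6*y) dx ∧ dy ∧ dz + (3*z) dx ∧ dz ∧ dw + (-2*w) dy ∧ dz ∧ dw.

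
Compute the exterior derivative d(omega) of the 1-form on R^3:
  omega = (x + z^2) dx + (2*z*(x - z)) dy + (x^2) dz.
d(omega) = (2*z) dx ∧ dy + (2*x - 2*z) dx ∧ dz + (-2*x + 4*z) dy ∧ dz

For a 1-form omega = sum_i f_i dx_i, the exterior derivative is
  d(omega) = sum_{i < j} (∂f_j/∂x_i - ∂f_i/∂x_j) dx_i ∧ dx_j.
  coefficient of dx ∧ dy: ∂f_2/∂x - ∂f_1/∂y = ∂(2*z*(x - z))/∂x - ∂(x + z^2)/∂y = 2*z
  coefficient of dx ∧ dz: ∂f_3/∂x - ∂f_1/∂z = ∂(x^2)/∂x - ∂(x + z^2)/∂z = 2*x - 2*z
  coefficient of dy ∧ dz: ∂f_3/∂y - ∂f_2/∂z = ∂(x^2)/∂y - ∂(2*z*(x - z))/∂z = -2*x + 4*z
Assembling: d(omega) = (2*z) dx ∧ dy + (2*x - 2*z) dx ∧ dz + (-2*x + 4*z) dy ∧ dz.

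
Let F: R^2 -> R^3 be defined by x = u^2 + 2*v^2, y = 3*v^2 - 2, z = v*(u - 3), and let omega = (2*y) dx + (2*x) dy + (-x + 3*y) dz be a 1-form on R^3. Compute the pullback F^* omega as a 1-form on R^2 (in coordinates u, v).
F^* omega = (-u^2*v + 12*u*v^2 - 8*u + 7*v^3 - 6*v) du + (-u^3 + 12*u^2*v + 3*u^2 + 7*u*v^2 - 6*u + 48*v^3 - 21*v^2 - 16*v + 18) dv

Using F^*(f dg) = (f ∘ F) d(g ∘ F), substitute each coordinate x_i by F_i(u, v) in f_i, and replace dx_i by d F_i = (∂F_i/∂u) du + (∂F_i/∂v) dv.
  For the x component: f_1(F) = 6*v^2 - 4; d F_1 = (2*u) du + (4*v) dv
  For the y component: f_2(F) = 2*u^2 + 4*v^2; d F_2 = (0) du + (6*v) dv
  For the z component: f_3(F) = -u^2 + 7*v^2 - 6; d F_3 = (v) du + (u - 3) dv
Combining and collecting du, dv coefficients:
  coeff of du: -u^2*v + 12*u*v^2 - 8*u + 7*v^3 - 6*v
  coeff of dv: -u^3 + 12*u^2*v + 3*u^2 + 7*u*v^2 - 6*u + 48*v^3 - 21*v^2 - 16*v + 18
F^* omega = (-u^2*v + 12*u*v^2 - 8*u + 7*v^3 - 6*v) du + (-u^3 + 12*u^2*v + 3*u^2 + 7*u*v^2 - 6*u + 48*v^3 - 21*v^2 - 16*v + 18) dv.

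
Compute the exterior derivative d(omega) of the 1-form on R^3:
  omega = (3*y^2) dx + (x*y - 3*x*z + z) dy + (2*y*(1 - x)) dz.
d(omega) = (-5*y - 3*z) dx ∧ dy + (-2*y) dx ∧ dz + (x + 1) dy ∧ dz

For a 1-form omega = sum_i f_i dx_i, the exterior derivative is
  d(omega) = sum_{i < j} (∂f_j/∂x_i - ∂f_i/∂x_j) dx_i ∧ dx_j.
  coefficient of dx ∧ dy: ∂f_2/∂x - ∂f_1/∂y = ∂(x*y - 3*x*z + z)/∂x - ∂(3*y^2)/∂y = -5*y - 3*z
  coefficient of dx ∧ dz: ∂f_3/∂x - ∂f_1/∂z = ∂(2*y*(1 - x))/∂x - ∂(3*y^2)/∂z = -2*y
  coefficient of dy ∧ dz: ∂f_3/∂y - ∂f_2/∂z = ∂(2*y*(1 - x))/∂y - ∂(x*y - 3*x*z + z)/∂z = x + 1
Assembling: d(omega) = (-5*y - 3*z) dx ∧ dy + (-2*y) dx ∧ dz + (x + 1) dy ∧ dz.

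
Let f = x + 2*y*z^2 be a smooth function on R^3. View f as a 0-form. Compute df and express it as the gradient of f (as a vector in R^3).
df = (1) dx + (2*z^2) dy + (4*y*z) dz; grad f = (1, 2*z^2, 4*y*z)

For a 0-form f, d f = (∂f/∂x) dx + (∂f/∂y) dy + (∂f/∂z) dz. The components of the vector representation are exactly the entries of grad f in Cartesian coordinates:
  ∂f/∂x = 1
  ∂f/∂y = 2*z^2
  ∂f/∂z = 4*y*z.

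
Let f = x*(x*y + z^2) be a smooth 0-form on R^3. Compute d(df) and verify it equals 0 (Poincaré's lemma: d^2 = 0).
d(df) = 0

Step 1: df = sum_i (∂f/∂x_i) dx_i = (2*x*y + z^2) dx + (x^2) dy + (2*x*z) dz.
Step 2: Apply d again. Using the 1-form formula, the coefficient of dx ∧ dy in d(df) is ∂^2 f/∂x ∂y - ∂^2 f/∂y ∂x = (2*x) - (2*x) = 0 (equality of mixed partials for smooth f).
Similarly for dx ∧ dz and dy ∧ dz — all coefficients vanish. So d(df) = 0.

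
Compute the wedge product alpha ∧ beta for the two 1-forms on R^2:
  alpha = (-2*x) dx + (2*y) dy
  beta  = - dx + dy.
alpha ∧ beta = (-2*x + 2*y) dx ∧ dy

Distribute the wedge, using dx_i ∧ dx_j = -dx_j ∧ dx_i and dx_i ∧ dx_i = 0. For each pair (i, j) with i < j, the coefficient of dx_i ∧ dx_j in alpha ∧ beta is (alpha_i * beta_j - alpha_j * beta_i). Collecting: alpha ∧ beta = (-2*x + 2*y) dx ∧ dy.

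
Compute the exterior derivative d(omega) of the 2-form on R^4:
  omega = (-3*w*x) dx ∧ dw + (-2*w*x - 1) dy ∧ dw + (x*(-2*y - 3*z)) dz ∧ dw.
d(omega) = (-2*w) dx ∧ dy ∧ dw + (-2*y - 3*z) dx ∧ dz ∧ dw + (-2*x) dy ∧ dz ∧ dw

For a 2-form omega = sum_{i<j} g_{ij} dx_i ∧ dx_j, the exterior derivative is
  d(omega) = sum_{i<j} d(g_{ij}) ∧ dx_i ∧ dx_j = sum_{i<j, k} (∂g_{ij}/∂x_k) dx_k ∧ dx_i ∧ dx_j.
Expand each term, using dx_k ∧ dx_i ∧ dx_j = sgn(permutation) dx_{(a)} ∧ dx_{(b)} ∧ dx_{(c)} with (a < b < c) sorted:
  d(-2*w*x - 1) includes (∂/∂x)(-2*w*x - 1) dx = (-2*w) dx, which multiplied by dy ∧ dw gives (-2*w) dx ∧ dy ∧ dw
  d(x*(-2*y - 3*z)) includes (∂/∂x)(x*(-2*y - 3*z)) dx = (-2*y - 3*z) dx, which multiplied by dz ∧ dw gives (-2*y - 3*z) dx ∧ dz ∧ dw
  d(x*(-2*y - 3*z)) includes (∂/∂y)(x*(-2*y - 3*z)) dy = (-2*x) dy, which multiplied by dz ∧ dw gives (-2*x) dy ∧ dz ∧ dw
Collecting like 3-forms: d(omega) = (-2*w) dx ∧ dy ∧ dw + (-2*y - 3*z) dx ∧ dz ∧ dw + (-2*x) dy ∧ dz ∧ dw.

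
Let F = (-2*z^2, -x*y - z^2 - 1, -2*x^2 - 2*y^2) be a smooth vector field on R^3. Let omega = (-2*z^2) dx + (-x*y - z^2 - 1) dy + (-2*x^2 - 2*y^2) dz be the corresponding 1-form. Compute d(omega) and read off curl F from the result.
d(omega) = (-4*y + 2*z) dy ∧ dz + (4*x - 4*z) dz ∧ dx + (-y) dx ∧ dy; curl F = (-4*y + 2*z, 4*x - 4*z, -y)

d omega = sum_{i<j} (∂f_j/∂x_i - ∂f_i/∂x_j) dx_i ∧ dx_j. Under the identification (dy ∧ dz, dz ∧ dx, dx ∧ dy) ↔ (e_x, e_y, e_z), the coefficients are exactly the components of curl F. Compute:
  ∂R/∂y - ∂Q/∂z = (-4*y) - (-2*z) = -4*y + 2*z
  ∂P/∂z - ∂R/∂x = (-4*z) - (-4*x) = 4*x - 4*z
  ∂Q/∂x - ∂P/∂y = (-y) - (0) = -y.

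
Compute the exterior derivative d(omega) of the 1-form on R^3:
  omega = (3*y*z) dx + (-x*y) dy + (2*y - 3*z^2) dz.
d(omega) = (-y - 3*z) dx ∧ dy + (-3*y) dx ∧ dz + (2) dy ∧ dz

For a 1-form omega = sum_i f_i dx_i, the exterior derivative is
  d(omega) = sum_{i < j} (∂f_j/∂x_i - ∂f_i/∂x_j) dx_i ∧ dx_j.
  coefficient of dx ∧ dy: ∂f_2/∂x - ∂f_1/∂y = ∂(-x*y)/∂x - ∂(3*y*z)/∂y = -y - 3*z
  coefficient of dx ∧ dz: ∂f_3/∂x - ∂f_1/∂z = ∂(2*y - 3*z^2)/∂x - ∂(3*y*z)/∂z = -3*y
  coefficient of dy ∧ dz: ∂f_3/∂y - ∂f_2/∂z = ∂(2*y - 3*z^2)/∂y - ∂(-x*y)/∂z = 2
Assembling: d(omega) = (-y - 3*z) dx ∧ dy + (-3*y) dx ∧ dz + (2) dy ∧ dz.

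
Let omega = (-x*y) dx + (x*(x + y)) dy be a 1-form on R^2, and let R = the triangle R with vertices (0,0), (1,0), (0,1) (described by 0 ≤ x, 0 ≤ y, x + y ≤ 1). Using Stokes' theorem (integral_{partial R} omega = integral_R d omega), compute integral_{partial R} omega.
integral_(partial R) omega = 2/3

Stokes: integral_partial_R omega = integral_R d omega with d omega = (∂Q/∂x - ∂P/∂y) dx ∧ dy.
  ∂Q/∂x = 2*x + y
  ∂P/∂y = -x
  integrand = ∂Q/∂x - ∂P/∂y = 3*x + y.
Integrating over R: integral_0^1 integral_0^{1-x} (3*x + y) dy dx = 2/3.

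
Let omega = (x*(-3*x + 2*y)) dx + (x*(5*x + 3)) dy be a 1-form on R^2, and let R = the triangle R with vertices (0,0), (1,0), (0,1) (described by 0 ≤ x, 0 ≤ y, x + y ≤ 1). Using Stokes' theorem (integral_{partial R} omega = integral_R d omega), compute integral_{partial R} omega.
integral_(partial R) omega = 17/6

Stokes: integral_partial_R omega = integral_R d omega with d omega = (∂Q/∂x - ∂P/∂y) dx ∧ dy.
  ∂Q/∂x = 10*x + 3
  ∂P/∂y = 2*x
  integrand = ∂Q/∂x - ∂P/∂y = 8*x + 3.
Integrating over R: integral_0^1 integral_0^{1-x} (8*x + 3) dy dx = 17/6.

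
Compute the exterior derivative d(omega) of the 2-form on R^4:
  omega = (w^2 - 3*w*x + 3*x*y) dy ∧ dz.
d(omega) = (-3*w + 3*y) dx ∧ dy ∧ dz + (2*w - 3*x) dy ∧ dz ∧ dw

For a 2-form omega = sum_{i<j} g_{ij} dx_i ∧ dx_j, the exterior derivative is
  d(omega) = sum_{i<j} d(g_{ij}) ∧ dx_i ∧ dx_j = sum_{i<j, k} (∂g_{ij}/∂x_k) dx_k ∧ dx_i ∧ dx_j.
Expand each term, using dx_k ∧ dx_i ∧ dx_j = sgn(permutation) dx_{(a)} ∧ dx_{(b)} ∧ dx_{(c)} with (a < b < c) sorted:
  d(w^2 - 3*w*x + 3*x*y) includes (∂/∂x)(w^2 - 3*w*x + 3*x*y) dx = (-3*w + 3*y) dx, which multiplied by dy ∧ dz gives (-3*w + 3*y) dx ∧ dy ∧ dz
  d(w^2 - 3*w*x + 3*x*y) includes (∂/∂w)(w^2 - 3*w*x + 3*x*y) dw = (2*w - 3*x) dw, which multiplied by dy ∧ dz gives (2*w - 3*x) dy ∧ dz ∧ dw
Collecting like 3-forms: d(omega) = (-3*w + 3*y) dx ∧ dy ∧ dz + (2*w - 3*x) dy ∧ dz ∧ dw.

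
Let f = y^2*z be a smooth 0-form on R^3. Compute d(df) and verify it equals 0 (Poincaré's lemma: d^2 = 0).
d(df) = 0

Step 1: df = sum_i (∂f/∂x_i) dx_i = (0) dx + (2*y*z) dy + (y^2) dz.
Step 2: Apply d again. Using the 1-form formula, the coefficient of dx ∧ dy in d(df) is ∂^2 f/∂x ∂y - ∂^2 f/∂y ∂x = (0) - (0) = 0 (equality of mixed partials for smooth f).
Similarly for dx ∧ dz and dy ∧ dz — all coefficients vanish. So d(df) = 0.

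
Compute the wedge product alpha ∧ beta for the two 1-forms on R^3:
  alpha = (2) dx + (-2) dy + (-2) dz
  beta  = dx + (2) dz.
alpha ∧ beta = (6) dx ∧ dz + (2) dx ∧ dy + (-4) dy ∧ dz

Distribute the wedge, using dx_i ∧ dx_j = -dx_j ∧ dx_i and dx_i ∧ dx_i = 0. For each pair (i, j) with i < j, the coefficient of dx_i ∧ dx_j in alpha ∧ beta is (alpha_i * beta_j - alpha_j * beta_i). Collecting: alpha ∧ beta = (6) dx ∧ dz + (2) dx ∧ dy + (-4) dy ∧ dz.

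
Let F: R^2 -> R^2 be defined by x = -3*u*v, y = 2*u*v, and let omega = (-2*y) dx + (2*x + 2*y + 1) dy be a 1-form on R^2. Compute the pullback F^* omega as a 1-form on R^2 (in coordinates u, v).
F^* omega = (2*v*(4*u*v + 1)) du + (2*u*(4*u*v + 1)) dv

Using F^*(f dg) = (f ∘ F) d(g ∘ F), substitute each coordinate x_i by F_i(u, v) in f_i, and replace dx_i by d F_i = (∂F_i/∂u) du + (∂F_i/∂v) dv.
  For the x component: f_1(F) = -4*u*v; d F_1 = (-3*v) du + (-3*u) dv
  For the y component: f_2(F) = -2*u*v + 1; d F_2 = (2*v) du + (2*u) dv
Combining and collecting du, dv coefficients:
  coeff of du: 2*v*(4*u*v + 1)
  coeff of dv: 2*u*(4*u*v + 1)
F^* omega = (2*v*(4*u*v + 1)) du + (2*u*(4*u*v + 1)) dv.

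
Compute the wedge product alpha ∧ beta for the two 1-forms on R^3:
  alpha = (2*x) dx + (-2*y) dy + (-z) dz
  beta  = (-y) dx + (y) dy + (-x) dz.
alpha ∧ beta = (2*y*(x - y)) dx ∧ dy + (-2*x^2 - y*z) dx ∧ dz + (y*(2*x + z)) dy ∧ dz

Distribute the wedge, using dx_i ∧ dx_j = -dx_j ∧ dx_i and dx_i ∧ dx_i = 0. For each pair (i, j) with i < j, the coefficient of dx_i ∧ dx_j in alpha ∧ beta is (alpha_i * beta_j - alpha_j * beta_i). Collecting: alpha ∧ beta = (2*y*(x - y)) dx ∧ dy + (-2*x^2 - y*z) dx ∧ dz + (y*(2*x + z)) dy ∧ dz.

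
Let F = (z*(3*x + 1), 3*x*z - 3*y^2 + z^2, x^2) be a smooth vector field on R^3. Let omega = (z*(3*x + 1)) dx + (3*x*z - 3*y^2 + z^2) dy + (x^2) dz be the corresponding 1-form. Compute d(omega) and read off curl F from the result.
d(omega) = (-3*x - 2*z) dy ∧ dz + (x + 1) dz ∧ dx + (3*z) dx ∧ dy; curl F = (-3*x - 2*z, x + 1, 3*z)

d omega = sum_{i<j} (∂f_j/∂x_i - ∂f_i/∂x_j) dx_i ∧ dx_j. Under the identification (dy ∧ dz, dz ∧ dx, dx ∧ dy) ↔ (e_x, e_y, e_z), the coefficients are exactly the components of curl F. Compute:
  ∂R/∂y - ∂Q/∂z = (0) - (3*x + 2*z) = -3*x - 2*z
  ∂P/∂z - ∂R/∂x = (3*x + 1) - (2*x) = x + 1
  ∂Q/∂x - ∂P/∂y = (3*z) - (0) = 3*z.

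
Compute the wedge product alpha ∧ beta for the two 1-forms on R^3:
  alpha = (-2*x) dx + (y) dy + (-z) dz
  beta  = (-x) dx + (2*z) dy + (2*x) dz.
alpha ∧ beta = (x*(y - 4*z)) dx ∧ dy + (-x*(4*x + z)) dx ∧ dz + (2*x*y + 2*z^2) dy ∧ dz

Distribute the wedge, using dx_i ∧ dx_j = -dx_j ∧ dx_i and dx_i ∧ dx_i = 0. For each pair (i, j) with i < j, the coefficient of dx_i ∧ dx_j in alpha ∧ beta is (alpha_i * beta_j - alpha_j * beta_i). Collecting: alpha ∧ beta = (x*(y - 4*z)) dx ∧ dy + (-x*(4*x + z)) dx ∧ dz + (2*x*y + 2*z^2) dy ∧ dz.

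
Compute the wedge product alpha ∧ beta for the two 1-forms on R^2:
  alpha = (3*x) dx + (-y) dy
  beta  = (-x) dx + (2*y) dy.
alpha ∧ beta = (5*x*y) dx ∧ dy

Distribute the wedge, using dx_i ∧ dx_j = -dx_j ∧ dx_i and dx_i ∧ dx_i = 0. For each pair (i, j) with i < j, the coefficient of dx_i ∧ dx_j in alpha ∧ beta is (alpha_i * beta_j - alpha_j * beta_i). Collecting: alpha ∧ beta = (5*x*y) dx ∧ dy.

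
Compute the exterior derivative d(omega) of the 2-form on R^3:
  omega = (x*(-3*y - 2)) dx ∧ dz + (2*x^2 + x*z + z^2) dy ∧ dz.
d(omega) = (7*x + z) dx ∧ dy ∧ dz

For a 2-form omega = sum_{i<j} g_{ij} dx_i ∧ dx_j, the exterior derivative is
  d(omega) = sum_{i<j} d(g_{ij}) ∧ dx_i ∧ dx_j = sum_{i<j, k} (∂g_{ij}/∂x_k) dx_k ∧ dx_i ∧ dx_j.
Expand each term, using dx_k ∧ dx_i ∧ dx_j = sgn(permutation) dx_{(a)} ∧ dx_{(b)} ∧ dx_{(c)} with (a < b < c) sorted:
  d(x*(-3*y - 2)) includes (∂/∂y)(x*(-3*y - 2)) dy = (-3*x) dy, which multiplied by dx ∧ dz gives (3*x) dx ∧ dy ∧ dz
  d(2*x^2 + x*z + z^2) includes (∂/∂x)(2*x^2 + x*z + z^2) dx = (4*x + z) dx, which multiplied by dy ∧ dz gives (4*x + z) dx ∧ dy ∧ dz
Collecting like 3-forms: d(omega) = (7*x + z) dx ∧ dy ∧ dz.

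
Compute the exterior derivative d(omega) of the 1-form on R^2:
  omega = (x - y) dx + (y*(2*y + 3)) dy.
d(omega) = (1) dx ∧ dy

For a 1-form omega = sum_i f_i dx_i, the exterior derivative is
  d(omega) = sum_{i < j} (∂f_j/∂x_i - ∂f_i/∂x_j) dx_i ∧ dx_j.
  coefficient of dx ∧ dy: ∂f_2/∂x - ∂f_1/∂y = ∂(y*(2*y + 3))/∂x - ∂(x - y)/∂y = 1
Assembling: d(omega) = (1) dx ∧ dy.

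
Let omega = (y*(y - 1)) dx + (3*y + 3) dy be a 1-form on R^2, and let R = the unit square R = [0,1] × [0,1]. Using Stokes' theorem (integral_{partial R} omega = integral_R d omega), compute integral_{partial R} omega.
integral_(partial R) omega = 0

Stokes: integral_partial_R omega = integral_R d omega with d omega = (∂Q/∂x - ∂P/∂y) dx ∧ dy.
  ∂Q/∂x = 0
  ∂P/∂y = 2*y - 1
  integrand = ∂Q/∂x - ∂P/∂y = 1 - 2*y.
Integrating over R: integral_0^1 integral_0^1 (1 - 2*y) dx dy = 0.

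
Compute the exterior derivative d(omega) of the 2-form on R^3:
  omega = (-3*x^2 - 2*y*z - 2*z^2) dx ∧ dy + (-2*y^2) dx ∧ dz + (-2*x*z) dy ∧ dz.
d(omega) = (2*y - 6*z) dx ∧ dy ∧ dz

For a 2-form omega = sum_{i<j} g_{ij} dx_i ∧ dx_j, the exterior derivative is
  d(omega) = sum_{i<j} d(g_{ij}) ∧ dx_i ∧ dx_j = sum_{i<j, k} (∂g_{ij}/∂x_k) dx_k ∧ dx_i ∧ dx_j.
Expand each term, using dx_k ∧ dx_i ∧ dx_j = sgn(permutation) dx_{(a)} ∧ dx_{(b)} ∧ dx_{(c)} with (a < b < c) sorted:
  d(-3*x^2 - 2*y*z - 2*z^2) includes (∂/∂z)(-3*x^2 - 2*y*z - 2*z^2) dz = (-2*y - 4*z) dz, which multiplied by dx ∧ dy gives (-2*y - 4*z) dx ∧ dy ∧ dz
  d(-2*y^2) includes (∂/∂y)(-2*y^2) dy = (-4*y) dy, which multiplied by dx ∧ dz gives (4*y) dx ∧ dy ∧ dz
  d(-2*x*z) includes (∂/∂x)(-2*x*z) dx = (-2*z) dx, which multiplied by dy ∧ dz gives (-2*z) dx ∧ dy ∧ dz
Collecting like 3-forms: d(omega) = (2*y - 6*z) dx ∧ dy ∧ dz.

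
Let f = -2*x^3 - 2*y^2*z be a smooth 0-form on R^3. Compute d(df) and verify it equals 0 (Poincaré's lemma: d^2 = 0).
d(df) = 0

Step 1: df = sum_i (∂f/∂x_i) dx_i = (-6*x^2) dx + (-4*y*z) dy + (-2*y^2) dz.
Step 2: Apply d again. Using the 1-form formula, the coefficient of dx ∧ dy in d(df) is ∂^2 f/∂x ∂y - ∂^2 f/∂y ∂x = (0) - (0) = 0 (equality of mixed partials for smooth f).
Similarly for dx ∧ dz and dy ∧ dz — all coefficients vanish. So d(df) = 0.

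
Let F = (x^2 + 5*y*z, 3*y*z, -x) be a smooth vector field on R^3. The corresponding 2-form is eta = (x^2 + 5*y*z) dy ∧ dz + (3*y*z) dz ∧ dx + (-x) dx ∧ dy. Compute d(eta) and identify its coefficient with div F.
d(eta) = (2*x + 3*z) dx ∧ dy ∧ dz; div F = 2*x + 3*z

For a 2-form in R^3 of the form above, applying d gives a 3-form with coefficient ∂P/∂x + ∂Q/∂y + ∂R/∂z:
  ∂P/∂x = 2*x
  ∂Q/∂y = 3*z
  ∂R/∂z = 0
Sum = 2*x + 3*z, which is exactly div F.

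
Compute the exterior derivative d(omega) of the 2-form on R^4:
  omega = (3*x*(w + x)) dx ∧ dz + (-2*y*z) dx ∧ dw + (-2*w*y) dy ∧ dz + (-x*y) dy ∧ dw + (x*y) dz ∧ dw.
d(omega) = (3*x + 3*y) dx ∧ dz ∧ dw + (-y + 2*z) dx ∧ dy ∧ dw + (x - 2*y) dy ∧ dz ∧ dw

For a 2-form omega = sum_{i<j} g_{ij} dx_i ∧ dx_j, the exterior derivative is
  d(omega) = sum_{i<j} d(g_{ij}) ∧ dx_i ∧ dx_j = sum_{i<j, k} (∂g_{ij}/∂x_k) dx_k ∧ dx_i ∧ dx_j.
Expand each term, using dx_k ∧ dx_i ∧ dx_j = sgn(permutation) dx_{(a)} ∧ dx_{(b)} ∧ dx_{(c)} with (a < b < c) sorted:
  d(3*x*(w + x)) includes (∂/∂w)(3*x*(w + x)) dw = (3*x) dw, which multiplied by dx ∧ dz gives (3*x) dx ∧ dz ∧ dw
  d(-2*y*z) includes (∂/∂y)(-2*y*z) dy = (-2*z) dy, which multiplied by dx ∧ dw gives (2*z) dx ∧ dy ∧ dw
  d(-2*y*z) includes (∂/∂z)(-2*y*z) dz = (-2*y) dz, which multiplied by dx ∧ dw gives (2*y) dx ∧ dz ∧ dw
  d(-2*w*y) includes (∂/∂w)(-2*w*y) dw = (-2*y) dw, which multiplied by dy ∧ dz gives (-2*y) dy ∧ dz ∧ dw
  d(-x*y) includes (∂/∂x)(-x*y) dx = (-y) dx, which multiplied by dy ∧ dw gives (-y) dx ∧ dy ∧ dw
  d(x*y) includes (∂/∂x)(x*y) dx = (y) dx, which multiplied by dz ∧ dw gives (y) dx ∧ dz ∧ dw
  d(x*y) includes (∂/∂y)(x*y) dy = (x) dy, which multiplied by dz ∧ dw gives (x) dy ∧ dz ∧ dw
Collecting like 3-forms: d(omega) = (3*x + 3*y) dx ∧ dz ∧ dw + (-y + 2*z) dx ∧ dy ∧ dw + (x - 2*y) dy ∧ dz ∧ dw.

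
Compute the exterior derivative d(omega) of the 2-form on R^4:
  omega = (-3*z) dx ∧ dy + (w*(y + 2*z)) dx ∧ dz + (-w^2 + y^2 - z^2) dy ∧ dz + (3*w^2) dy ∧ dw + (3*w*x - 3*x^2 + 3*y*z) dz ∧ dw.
d(omega) = (-w - 3) dx ∧ dy ∧ dz + (3*w - 6*x + y + 2*z) dx ∧ dz ∧ dw + (-2*w + 3*z) dy ∧ dz ∧ dw

For a 2-form omega = sum_{i<j} g_{ij} dx_i ∧ dx_j, the exterior derivative is
  d(omega) = sum_{i<j} d(g_{ij}) ∧ dx_i ∧ dx_j = sum_{i<j, k} (∂g_{ij}/∂x_k) dx_k ∧ dx_i ∧ dx_j.
Expand each term, using dx_k ∧ dx_i ∧ dx_j = sgn(permutation) dx_{(a)} ∧ dx_{(b)} ∧ dx_{(c)} with (a < b < c) sorted:
  d(-3*z) includes (∂/∂z)(-3*z) dz = (-3) dz, which multiplied by dx ∧ dy gives (-3) dx ∧ dy ∧ dz
  d(w*(y + 2*z)) includes (∂/∂y)(w*(y + 2*z)) dy = (w) dy, which multiplied by dx ∧ dz gives (-w) dx ∧ dy ∧ dz
  d(w*(y + 2*z)) includes (∂/∂w)(w*(y + 2*z)) dw = (y + 2*z) dw, which multiplied by dx ∧ dz gives (y + 2*z) dx ∧ dz ∧ dw
  d(-w^2 + y^2 - z^2) includes (∂/∂w)(-w^2 + y^2 - z^2) dw = (-2*w) dw, which multiplied by dy ∧ dz gives (-2*w) dy ∧ dz ∧ dw
  d(3*w*x - 3*x^2 + 3*y*z) includes (∂/∂x)(3*w*x - 3*x^2 + 3*y*z) dx = (3*w - 6*x) dx, which multiplied by dz ∧ dw gives (3*w - 6*x) dx ∧ dz ∧ dw
  d(3*w*x - 3*x^2 + 3*y*z) includes (∂/∂y)(3*w*x - 3*x^2 + 3*y*z) dy = (3*z) dy, which multiplied by dz ∧ dw gives (3*z) dy ∧ dz ∧ dw
Collecting like 3-forms: d(omega) = (-w - 3) dx ∧ dy ∧ dz + (3*w - 6*x + y + 2*z) dx ∧ dz ∧ dw + (-2*w + 3*z) dy ∧ dz ∧ dw.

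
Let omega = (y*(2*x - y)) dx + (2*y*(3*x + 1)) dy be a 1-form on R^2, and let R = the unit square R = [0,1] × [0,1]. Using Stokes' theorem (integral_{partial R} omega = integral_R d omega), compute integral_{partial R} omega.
integral_(partial R) omega = 3

Stokes: integral_partial_R omega = integral_R d omega with d omega = (∂Q/∂x - ∂P/∂y) dx ∧ dy.
  ∂Q/∂x = 6*y
  ∂P/∂y = 2*x - 2*y
  integrand = ∂Q/∂x - ∂P/∂y = -2*x + 8*y.
Integrating over R: integral_0^1 integral_0^1 (-2*x + 8*y) dx dy = 3.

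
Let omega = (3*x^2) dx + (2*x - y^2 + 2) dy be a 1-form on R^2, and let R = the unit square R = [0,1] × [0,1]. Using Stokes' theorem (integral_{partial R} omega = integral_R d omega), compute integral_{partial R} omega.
integral_(partial R) omega = 2

Stokes: integral_partial_R omega = integral_R d omega with d omega = (∂Q/∂x - ∂P/∂y) dx ∧ dy.
  ∂Q/∂x = 2
  ∂P/∂y = 0
  integrand = ∂Q/∂x - ∂P/∂y = 2.
Integrating over R: integral_0^1 integral_0^1 (2) dx dy = 2.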